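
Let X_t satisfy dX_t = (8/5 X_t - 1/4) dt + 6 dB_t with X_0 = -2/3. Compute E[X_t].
E[X_t] = 5/32 - 79*exp(8*t/5)/96

Taking expectations and using E[dB_t] = 0, the mean m(t) = E[X_t] satisfies the ODE m'(t) = a m(t) + b with m(0) = x_0. With a = 8/5, b = -1/4, x_0 = -2/3, the solution is
  m(t) = x_0 * exp(a t) + (b/a) * (exp(a t) - 1)
       = (-2/3) * exp((8/5) t) + ((-1/4)/(8/5)) * (exp((8/5) t) - 1)
       = 5/32 - 79*exp(8*t/5)/96.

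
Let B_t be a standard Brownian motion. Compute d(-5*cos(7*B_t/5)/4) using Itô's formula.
d(-5*cos(7*B_t/5)/4) = (49*cos(7*B_t/5)/40) dt + (7*sin(7*B_t/5)/4) dB_t

Itô's formula for f(B_t) gives d f(B_t) = f'(B_t) dB_t + (1/2) f''(B_t) dt. Compute derivatives of f(x) = -5*cos(7*x/5)/4:
  f'(x)  = 7*sin(7*x/5)/4
  f''(x) = 49*cos(7*x/5)/20
Substitute x = B_t and multiply the f'' term by 1/2:
  drift     = (1/2) * (49*cos(7*x/5)/20) evaluated at B_t = 49*cos(7*B_t/5)/40
  diffusion = (7*sin(7*x/5)/4) evaluated at B_t = 7*sin(7*B_t/5)/4
Therefore d(-5*cos(7*B_t/5)/4) = (49*cos(7*B_t/5)/40) dt + (7*sin(7*B_t/5)/4) dB_t.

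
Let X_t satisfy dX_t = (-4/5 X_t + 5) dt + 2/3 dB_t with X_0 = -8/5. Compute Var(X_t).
Var(X_t) = 5/18 - 5*exp(-8*t/5)/18

The variance V(t) = Var(X_t) satisfies V'(t) = 2 a V(t) + c^2 with V(0) = 0 (drift coefficient is linear in X, diffusion is constant). With a = -4/5, c = 2/3, the solution is
  V(t) = (c^2 / (2 a)) * (exp(2 a t) - 1)
       = ((2/3)^2 / (2*(-4/5))) * (exp((-8/5) t) - 1)
       = 5/18 - 5*exp(-8*t/5)/18.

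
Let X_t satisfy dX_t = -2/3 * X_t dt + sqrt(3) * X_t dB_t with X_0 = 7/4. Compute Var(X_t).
Var(X_t) = (49*exp(3*t) - 49)*exp(-4*t/3)/16

For GBM dX = mu X dt + sigma X dB with X_0 = x_0, apply Itô to Y = log X: dY = (mu - sigma^2/2) dt + sigma dB, so Y_t = log(x_0) + (mu - sigma^2/2) t + sigma B_t and hence X_t = x_0 * exp((mu - sigma^2/2) t + sigma B_t).
With mu = -2/3, sigma = sqrt(3), x_0 = 7/4, this gives:
  X_t = 7/4 * exp((-13/6) * t + (sqrt(3)) * B_t).
Since sigma*B_t ~ Normal(0, sigma^2 t), E[exp(sigma*B_t)] = exp(sigma^2 t / 2); so E[X_t] = x_0 * exp((mu - sigma^2/2) t) * exp(sigma^2 t / 2) = x_0 * exp(mu t) = 7*exp(-2*t/3)/4.
Var(X_t) = E[X_t^2] - (E[X_t])^2 = x_0^2 * exp(2 mu t) * (exp(sigma^2 t) - 1) = (49*exp(3*t) - 49)*exp(-4*t/3)/16.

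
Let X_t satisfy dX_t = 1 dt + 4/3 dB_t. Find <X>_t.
<X>_t = 16*t/9

For an Itô process dX_t = a(t) dt + b(t) dB_t, the quadratic variation is <X>_t = int_0^t b(s)^2 ds (the drift term does not contribute). Here b(s) = 4/3, so
  b(s)^2 = 16/9.
Integrating from 0 to t:
  <X>_t = int_0^t (16/9) ds = 16*t/9.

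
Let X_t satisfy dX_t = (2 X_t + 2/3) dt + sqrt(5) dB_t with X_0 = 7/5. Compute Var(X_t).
Var(X_t) = 5*exp(4*t)/4 - 5/4

The variance V(t) = Var(X_t) satisfies V'(t) = 2 a V(t) + c^2 with V(0) = 0 (drift coefficient is linear in X, diffusion is constant). With a = 2, c = sqrt(5), the solution is
  V(t) = (c^2 / (2 a)) * (exp(2 a t) - 1)
       = (sqrt(5)^2 / (2*2)) * (exp(4 t) - 1)
       = 5*exp(4*t)/4 - 5/4.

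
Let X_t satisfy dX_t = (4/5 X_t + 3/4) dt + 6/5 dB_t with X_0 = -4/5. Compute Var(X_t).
Var(X_t) = 9*exp(8*t/5)/10 - 9/10

The variance V(t) = Var(X_t) satisfies V'(t) = 2 a V(t) + c^2 with V(0) = 0 (drift coefficient is linear in X, diffusion is constant). With a = 4/5, c = 6/5, the solution is
  V(t) = (c^2 / (2 a)) * (exp(2 a t) - 1)
       = ((6/5)^2 / (2*(4/5))) * (exp((8/5) t) - 1)
       = 9*exp(8*t/5)/10 - 9/10.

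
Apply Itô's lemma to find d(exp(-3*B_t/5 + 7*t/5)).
d(exp(-3*B_t/5 + 7*t/5)) = (79*exp(-3*B_t/5 + 7*t/5)/50) dt + (-3*exp(-3*B_t/5 + 7*t/5)/5) dB_t

Itô's formula for f(t, x): d f(t, B_t) = (f_t + (1/2) f_xx) dt + f_x dB_t. Compute partials of f(t, x) = exp(7*t/5 - 3*x/5):
  f_t(t,x)  = 7*exp(7*t/5 - 3*x/5)/5
  f_x(t,x)  = -3*exp(7*t/5 - 3*x/5)/5
  f_xx(t,x) = 9*exp(7*t/5 - 3*x/5)/25
Assemble drift = f_t + (1/2) f_xx = 79*exp(7*t/5 - 3*x/5)/50 and diffusion = f_x = -3*exp(7*t/5 - 3*x/5)/5. Substituting x = B_t:
  d(exp(-3*B_t/5 + 7*t/5)) = (79*exp(-3*B_t/5 + 7*t/5)/50) dt + (-3*exp(-3*B_t/5 + 7*t/5)/5) dB_t.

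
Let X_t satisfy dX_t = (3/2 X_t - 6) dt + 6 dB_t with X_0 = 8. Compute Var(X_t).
Var(X_t) = 12*exp(3*t) - 12

The variance V(t) = Var(X_t) satisfies V'(t) = 2 a V(t) + c^2 with V(0) = 0 (drift coefficient is linear in X, diffusion is constant). With a = 3/2, c = 6, the solution is
  V(t) = (c^2 / (2 a)) * (exp(2 a t) - 1)
       = (6^2 / (2*(3/2))) * (exp(3 t) - 1)
       = 12*exp(3*t) - 12.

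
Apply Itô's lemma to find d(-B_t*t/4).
d(-B_t*t/4) = (-B_t/4) dt + (-t/4) dB_t

Itô's formula for f(t, x): d f(t, B_t) = (f_t + (1/2) f_xx) dt + f_x dB_t. Compute partials of f(t, x) = -t*x/4:
  f_t(t,x)  = -x/4
  f_x(t,x)  = -t/4
  f_xx(t,x) = 0
Assemble drift = f_t + (1/2) f_xx = -x/4 and diffusion = f_x = -t/4. Substituting x = B_t:
  d(-B_t*t/4) = (-B_t/4) dt + (-t/4) dB_t.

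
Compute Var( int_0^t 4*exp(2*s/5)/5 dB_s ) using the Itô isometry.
Var = 4*exp(4*t/5)/5 - 4/5

The Itô integral of a deterministic integrand f(s) has mean 0 because each increment f(s) * (B_{s+ds} - B_s) has mean 0. By the Itô isometry:
  Var( int_0^t f(s) dB_s ) = E[ (int_0^t f(s) dB_s)^2 ] = int_0^t f(s)^2 ds.
Here f(s) = 4*exp(2*s/5)/5, so f(s)^2 = 16*exp(4*s/5)/25. Integrate:
  int_0^t (16*exp(4*s/5)/25) ds = 4*exp(4*t/5)/5 - 4/5.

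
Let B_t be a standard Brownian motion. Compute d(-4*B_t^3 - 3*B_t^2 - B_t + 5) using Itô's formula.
d(-4*B_t^3 - 3*B_t^2 - B_t + 5) = (-12*B_t - 3) dt + (-12*B_t^2 - 6*B_t - 1) dB_t

Itô's formula for f(B_t) gives d f(B_t) = f'(B_t) dB_t + (1/2) f''(B_t) dt. Compute derivatives of f(x) = -4*x^3 - 3*x^2 - x + 5:
  f'(x)  = -12*x^2 - 6*x - 1
  f''(x) = -24*x - 6
Substitute x = B_t and multiply the f'' term by 1/2:
  drift     = (1/2) * (-24*x - 6) evaluated at B_t = -12*B_t - 3
  diffusion = (-12*x^2 - 6*x - 1) evaluated at B_t = -12*B_t^2 - 6*B_t - 1
Therefore d(-4*B_t^3 - 3*B_t^2 - B_t + 5) = (-12*B_t - 3) dt + (-12*B_t^2 - 6*B_t - 1) dB_t.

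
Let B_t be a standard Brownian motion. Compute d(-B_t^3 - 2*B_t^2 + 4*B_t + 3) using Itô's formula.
d(-B_t^3 - 2*B_t^2 + 4*B_t + 3) = (-3*B_t - 2) dt + (-3*B_t^2 - 4*B_t + 4) dB_t

Itô's formula for f(B_t) gives d f(B_t) = f'(B_t) dB_t + (1/2) f''(B_t) dt. Compute derivatives of f(x) = -x^3 - 2*x^2 + 4*x + 3:
  f'(x)  = -3*x^2 - 4*x + 4
  f''(x) = -6*x - 4
Substitute x = B_t and multiply the f'' term by 1/2:
  drift     = (1/2) * (-6*x - 4) evaluated at B_t = -3*B_t - 2
  diffusion = (-3*x^2 - 4*x + 4) evaluated at B_t = -3*B_t^2 - 4*B_t + 4
Therefore d(-B_t^3 - 2*B_t^2 + 4*B_t + 3) = (-3*B_t - 2) dt + (-3*B_t^2 - 4*B_t + 4) dB_t.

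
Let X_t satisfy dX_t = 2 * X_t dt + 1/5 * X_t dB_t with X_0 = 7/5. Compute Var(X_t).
Var(X_t) = 49*(exp(t/25) - 1)*exp(4*t)/25

For GBM dX = mu X dt + sigma X dB with X_0 = x_0, apply Itô to Y = log X: dY = (mu - sigma^2/2) dt + sigma dB, so Y_t = log(x_0) + (mu - sigma^2/2) t + sigma B_t and hence X_t = x_0 * exp((mu - sigma^2/2) t + sigma B_t).
With mu = 2, sigma = 1/5, x_0 = 7/5, this gives:
  X_t = 7/5 * exp((99/50) * t + (1/5) * B_t).
Since sigma*B_t ~ Normal(0, sigma^2 t), E[exp(sigma*B_t)] = exp(sigma^2 t / 2); so E[X_t] = x_0 * exp((mu - sigma^2/2) t) * exp(sigma^2 t / 2) = x_0 * exp(mu t) = 7*exp(2*t)/5.
Var(X_t) = E[X_t^2] - (E[X_t])^2 = x_0^2 * exp(2 mu t) * (exp(sigma^2 t) - 1) = 49*(exp(t/25) - 1)*exp(4*t)/25.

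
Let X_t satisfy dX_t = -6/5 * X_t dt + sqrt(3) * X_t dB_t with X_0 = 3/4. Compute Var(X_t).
Var(X_t) = (9*exp(3*t) - 9)*exp(-12*t/5)/16

For GBM dX = mu X dt + sigma X dB with X_0 = x_0, apply Itô to Y = log X: dY = (mu - sigma^2/2) dt + sigma dB, so Y_t = log(x_0) + (mu - sigma^2/2) t + sigma B_t and hence X_t = x_0 * exp((mu - sigma^2/2) t + sigma B_t).
With mu = -6/5, sigma = sqrt(3), x_0 = 3/4, this gives:
  X_t = 3/4 * exp((-27/10) * t + (sqrt(3)) * B_t).
Since sigma*B_t ~ Normal(0, sigma^2 t), E[exp(sigma*B_t)] = exp(sigma^2 t / 2); so E[X_t] = x_0 * exp((mu - sigma^2/2) t) * exp(sigma^2 t / 2) = x_0 * exp(mu t) = 3*exp(-6*t/5)/4.
Var(X_t) = E[X_t^2] - (E[X_t])^2 = x_0^2 * exp(2 mu t) * (exp(sigma^2 t) - 1) = (9*exp(3*t) - 9)*exp(-12*t/5)/16.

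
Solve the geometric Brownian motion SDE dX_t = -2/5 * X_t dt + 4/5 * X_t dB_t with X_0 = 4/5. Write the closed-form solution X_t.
X_t = 4/5 * exp((-18/25) * t + (4/5) * B_t)

For GBM dX = mu X dt + sigma X dB with X_0 = x_0, apply Itô to Y = log X: dY = (mu - sigma^2/2) dt + sigma dB, so Y_t = log(x_0) + (mu - sigma^2/2) t + sigma B_t and hence X_t = x_0 * exp((mu - sigma^2/2) t + sigma B_t).
With mu = -2/5, sigma = 4/5, x_0 = 4/5, this gives:
  X_t = 4/5 * exp((-18/25) * t + (4/5) * B_t).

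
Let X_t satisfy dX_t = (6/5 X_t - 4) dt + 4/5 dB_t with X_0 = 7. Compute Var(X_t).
Var(X_t) = 4*exp(12*t/5)/15 - 4/15

The variance V(t) = Var(X_t) satisfies V'(t) = 2 a V(t) + c^2 with V(0) = 0 (drift coefficient is linear in X, diffusion is constant). With a = 6/5, c = 4/5, the solution is
  V(t) = (c^2 / (2 a)) * (exp(2 a t) - 1)
       = ((4/5)^2 / (2*(6/5))) * (exp((12/5) t) - 1)
       = 4*exp(12*t/5)/15 - 4/15.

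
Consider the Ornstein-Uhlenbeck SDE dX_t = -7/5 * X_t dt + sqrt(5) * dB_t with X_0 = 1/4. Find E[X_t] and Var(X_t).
E[X_t] = exp(-7*t/5)/4; Var(X_t) = 25/14 - 25*exp(-14*t/5)/14

The OU SDE dX = -theta X dt + sigma dB admits the integrating factor exp(theta t): d(exp(theta t) X_t) = sigma exp(theta t) dB_t. Integrating from 0 to t:
  X_t = x_0 * exp(-theta t) + sigma * int_0^t exp(-theta (t-s)) dB_s.
The Itô integral has mean 0 and (by the Itô isometry) variance sigma^2 * int_0^t exp(-2 theta (t - s)) ds = sigma^2 * (1 - exp(-2 theta t)) / (2 theta).
With theta = 7/5, sigma = sqrt(5), x_0 = 1/4:
  E[X_t] = 1/4 * exp(-7/5 t) = exp(-7*t/5)/4
  Var(X_t) = (sqrt(5))^2 * (1 - exp(-2*7/5 t)) / (2 * 7/5) = 25/14 - 25*exp(-14*t/5)/14.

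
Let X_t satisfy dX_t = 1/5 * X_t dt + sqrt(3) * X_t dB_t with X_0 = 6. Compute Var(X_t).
Var(X_t) = 36*(exp(3*t) - 1)*exp(2*t/5)

For GBM dX = mu X dt + sigma X dB with X_0 = x_0, apply Itô to Y = log X: dY = (mu - sigma^2/2) dt + sigma dB, so Y_t = log(x_0) + (mu - sigma^2/2) t + sigma B_t and hence X_t = x_0 * exp((mu - sigma^2/2) t + sigma B_t).
With mu = 1/5, sigma = sqrt(3), x_0 = 6, this gives:
  X_t = 6 * exp((-13/10) * t + (sqrt(3)) * B_t).
Since sigma*B_t ~ Normal(0, sigma^2 t), E[exp(sigma*B_t)] = exp(sigma^2 t / 2); so E[X_t] = x_0 * exp((mu - sigma^2/2) t) * exp(sigma^2 t / 2) = x_0 * exp(mu t) = 6*exp(t/5).
Var(X_t) = E[X_t^2] - (E[X_t])^2 = x_0^2 * exp(2 mu t) * (exp(sigma^2 t) - 1) = 36*(exp(3*t) - 1)*exp(2*t/5).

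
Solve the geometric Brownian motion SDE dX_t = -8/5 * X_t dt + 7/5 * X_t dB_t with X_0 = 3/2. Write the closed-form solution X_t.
X_t = 3/2 * exp((-129/50) * t + (7/5) * B_t)

For GBM dX = mu X dt + sigma X dB with X_0 = x_0, apply Itô to Y = log X: dY = (mu - sigma^2/2) dt + sigma dB, so Y_t = log(x_0) + (mu - sigma^2/2) t + sigma B_t and hence X_t = x_0 * exp((mu - sigma^2/2) t + sigma B_t).
With mu = -8/5, sigma = 7/5, x_0 = 3/2, this gives:
  X_t = 3/2 * exp((-129/50) * t + (7/5) * B_t).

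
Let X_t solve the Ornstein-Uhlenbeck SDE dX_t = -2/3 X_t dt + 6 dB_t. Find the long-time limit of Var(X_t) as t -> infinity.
lim Var(X_t) = 27

The OU SDE dX = -theta X dt + sigma dB admits the integrating factor exp(theta t): d(exp(theta t) X_t) = sigma exp(theta t) dB_t. Integrating from 0 to t gives X_t = x_0 * exp(-theta t) + sigma * int_0^t exp(-theta (t-s)) dB_s for any initial x_0. The Itô integral has variance (by the Itô isometry) sigma^2 * int_0^t exp(-2 theta (t - s)) ds = sigma^2 * (1 - exp(-2 theta t)) / (2 theta), independent of x_0.
With theta = 2/3, sigma = 6:
  Var(X_t) = (6)^2 * (1 - exp(-2*2/3 t)) / (2 * 2/3) = 27 - 27*exp(-4*t/3).
As t -> infinity, exp(-2*2/3 t) -> 0, so the stationary variance is sigma^2 / (2 theta) = 27.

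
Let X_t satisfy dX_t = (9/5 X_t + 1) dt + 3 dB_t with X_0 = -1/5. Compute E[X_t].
E[X_t] = 16*exp(9*t/5)/45 - 5/9

Taking expectations and using E[dB_t] = 0, the mean m(t) = E[X_t] satisfies the ODE m'(t) = a m(t) + b with m(0) = x_0. With a = 9/5, b = 1, x_0 = -1/5, the solution is
  m(t) = x_0 * exp(a t) + (b/a) * (exp(a t) - 1)
       = (-1/5) * exp((9/5) t) + (1/(9/5)) * (exp((9/5) t) - 1)
       = 16*exp(9*t/5)/45 - 5/9.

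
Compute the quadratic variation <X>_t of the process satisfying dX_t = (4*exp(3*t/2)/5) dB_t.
<X>_t = 16*exp(3*t)/75 - 16/75

For an Itô process dX_t = a(t) dt + b(t) dB_t, the quadratic variation is <X>_t = int_0^t b(s)^2 ds (the drift term does not contribute). Here b(s) = 4*exp(3*s/2)/5, so
  b(s)^2 = 16*exp(3*s)/25.
Integrating from 0 to t:
  <X>_t = int_0^t (16*exp(3*s)/25) ds = 16*exp(3*t)/75 - 16/75.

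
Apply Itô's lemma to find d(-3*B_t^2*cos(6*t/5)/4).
d(-3*B_t^2*cos(6*t/5)/4) = (9*B_t^2*sin(6*t/5)/10 - 3*cos(6*t/5)/4) dt + (-3*B_t*cos(6*t/5)/2) dB_t

Itô's formula for f(t, x): d f(t, B_t) = (f_t + (1/2) f_xx) dt + f_x dB_t. Compute partials of f(t, x) = -3*x^2*cos(6*t/5)/4:
  f_t(t,x)  = 9*x^2*sin(6*t/5)/10
  f_x(t,x)  = -3*x*cos(6*t/5)/2
  f_xx(t,x) = -3*cos(6*t/5)/2
Assemble drift = f_t + (1/2) f_xx = 9*x^2*sin(6*t/5)/10 - 3*cos(6*t/5)/4 and diffusion = f_x = -3*x*cos(6*t/5)/2. Substituting x = B_t:
  d(-3*B_t^2*cos(6*t/5)/4) = (9*B_t^2*sin(6*t/5)/10 - 3*cos(6*t/5)/4) dt + (-3*B_t*cos(6*t/5)/2) dB_t.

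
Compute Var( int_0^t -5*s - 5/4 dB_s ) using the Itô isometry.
Var = 25*t*(16*t^2 + 12*t + 3)/48

The Itô integral of a deterministic integrand f(s) has mean 0 because each increment f(s) * (B_{s+ds} - B_s) has mean 0. By the Itô isometry:
  Var( int_0^t f(s) dB_s ) = E[ (int_0^t f(s) dB_s)^2 ] = int_0^t f(s)^2 ds.
Here f(s) = -5*s - 5/4, so f(s)^2 = 25*(4*s + 1)^2/16. Integrate:
  int_0^t (25*(4*s + 1)^2/16) ds = 25*t*(16*t^2 + 12*t + 3)/48.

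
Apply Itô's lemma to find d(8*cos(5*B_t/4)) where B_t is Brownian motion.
d(8*cos(5*B_t/4)) = (-25*cos(5*B_t/4)/4) dt + (-10*sin(5*B_t/4)) dB_t

Itô's formula for f(B_t) gives d f(B_t) = f'(B_t) dB_t + (1/2) f''(B_t) dt. Compute derivatives of f(x) = 8*cos(5*x/4):
  f'(x)  = -10*sin(5*x/4)
  f''(x) = -25*cos(5*x/4)/2
Substitute x = B_t and multiply the f'' term by 1/2:
  drift     = (1/2) * (-25*cos(5*x/4)/2) evaluated at B_t = -25*cos(5*B_t/4)/4
  diffusion = (-10*sin(5*x/4)) evaluated at B_t = -10*sin(5*B_t/4)
Therefore d(8*cos(5*B_t/4)) = (-25*cos(5*B_t/4)/4) dt + (-10*sin(5*B_t/4)) dB_t.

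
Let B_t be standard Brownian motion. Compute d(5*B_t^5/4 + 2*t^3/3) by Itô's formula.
d(5*B_t^5/4 + 2*t^3/3) = (25*B_t^3/2 + 2*t^2) dt + (25*B_t^4/4) dB_t

Itô's formula for f(t, x): d f(t, B_t) = (f_t + (1/2) f_xx) dt + f_x dB_t. Compute partials of f(t, x) = 2*t^3/3 + 5*x^5/4:
  f_t(t,x)  = 2*t^2
  f_x(t,x)  = 25*x^4/4
  f_xx(t,x) = 25*x^3
Assemble drift = f_t + (1/2) f_xx = 2*t^2 + 25*x^3/2 and diffusion = f_x = 25*x^4/4. Substituting x = B_t:
  d(5*B_t^5/4 + 2*t^3/3) = (25*B_t^3/2 + 2*t^2) dt + (25*B_t^4/4) dB_t.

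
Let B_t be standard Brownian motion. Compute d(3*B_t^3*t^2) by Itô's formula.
d(3*B_t^3*t^2) = (3*B_t*t*(2*B_t^2 + 3*t)) dt + (9*B_t^2*t^2) dB_t

Itô's formula for f(t, x): d f(t, B_t) = (f_t + (1/2) f_xx) dt + f_x dB_t. Compute partials of f(t, x) = 3*t^2*x^3:
  f_t(t,x)  = 6*t*x^3
  f_x(t,x)  = 9*t^2*x^2
  f_xx(t,x) = 18*t^2*x
Assemble drift = f_t + (1/2) f_xx = 3*t*x*(3*t + 2*x^2) and diffusion = f_x = 9*t^2*x^2. Substituting x = B_t:
  d(3*B_t^3*t^2) = (3*B_t*t*(2*B_t^2 + 3*t)) dt + (9*B_t^2*t^2) dB_t.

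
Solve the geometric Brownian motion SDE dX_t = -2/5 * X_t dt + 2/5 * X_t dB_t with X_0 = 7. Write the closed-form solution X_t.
X_t = 7 * exp((-12/25) * t + (2/5) * B_t)

For GBM dX = mu X dt + sigma X dB with X_0 = x_0, apply Itô to Y = log X: dY = (mu - sigma^2/2) dt + sigma dB, so Y_t = log(x_0) + (mu - sigma^2/2) t + sigma B_t and hence X_t = x_0 * exp((mu - sigma^2/2) t + sigma B_t).
With mu = -2/5, sigma = 2/5, x_0 = 7, this gives:
  X_t = 7 * exp((-12/25) * t + (2/5) * B_t).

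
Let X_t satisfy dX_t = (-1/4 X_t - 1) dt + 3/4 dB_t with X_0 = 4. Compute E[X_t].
E[X_t] = -4 + 8*exp(-t/4)

Taking expectations and using E[dB_t] = 0, the mean m(t) = E[X_t] satisfies the ODE m'(t) = a m(t) + b with m(0) = x_0. With a = -1/4, b = -1, x_0 = 4, the solution is
  m(t) = x_0 * exp(a t) + (b/a) * (exp(a t) - 1)
       = 4 * exp((-1/4) t) + ((-1)/(-1/4)) * (exp((-1/4) t) - 1)
       = -4 + 8*exp(-t/4).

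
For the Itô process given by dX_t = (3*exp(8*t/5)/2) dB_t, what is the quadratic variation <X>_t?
<X>_t = 45*exp(16*t/5)/64 - 45/64

For an Itô process dX_t = a(t) dt + b(t) dB_t, the quadratic variation is <X>_t = int_0^t b(s)^2 ds (the drift term does not contribute). Here b(s) = 3*exp(8*s/5)/2, so
  b(s)^2 = 9*exp(16*s/5)/4.
Integrating from 0 to t:
  <X>_t = int_0^t (9*exp(16*s/5)/4) ds = 45*exp(16*t/5)/64 - 45/64.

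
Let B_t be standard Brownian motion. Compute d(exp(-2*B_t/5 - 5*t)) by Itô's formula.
d(exp(-2*B_t/5 - 5*t)) = (-123*exp(-2*B_t/5 - 5*t)/25) dt + (-2*exp(-2*B_t/5 - 5*t)/5) dB_t

Itô's formula for f(t, x): d f(t, B_t) = (f_t + (1/2) f_xx) dt + f_x dB_t. Compute partials of f(t, x) = exp(-5*t - 2*x/5):
  f_t(t,x)  = -5*exp(-5*t - 2*x/5)
  f_x(t,x)  = -2*exp(-5*t - 2*x/5)/5
  f_xx(t,x) = 4*exp(-5*t - 2*x/5)/25
Assemble drift = f_t + (1/2) f_xx = -123*exp(-5*t - 2*x/5)/25 and diffusion = f_x = -2*exp(-5*t - 2*x/5)/5. Substituting x = B_t:
  d(exp(-2*B_t/5 - 5*t)) = (-123*exp(-2*B_t/5 - 5*t)/25) dt + (-2*exp(-2*B_t/5 - 5*t)/5) dB_t.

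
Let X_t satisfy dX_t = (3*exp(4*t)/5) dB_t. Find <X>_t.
<X>_t = 9*exp(8*t)/200 - 9/200

For an Itô process dX_t = a(t) dt + b(t) dB_t, the quadratic variation is <X>_t = int_0^t b(s)^2 ds (the drift term does not contribute). Here b(s) = 3*exp(4*s)/5, so
  b(s)^2 = 9*exp(8*s)/25.
Integrating from 0 to t:
  <X>_t = int_0^t (9*exp(8*s)/25) ds = 9*exp(8*t)/200 - 9/200.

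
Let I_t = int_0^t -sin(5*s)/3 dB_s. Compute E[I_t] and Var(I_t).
E[I_t] = 0; Var(I_t) = t/18 - sin(10*t)/180

The Itô integral of a deterministic integrand f(s) has mean 0 because each increment f(s) * (B_{s+ds} - B_s) has mean 0. By the Itô isometry:
  Var( int_0^t f(s) dB_s ) = E[ (int_0^t f(s) dB_s)^2 ] = int_0^t f(s)^2 ds.
Here f(s) = -sin(5*s)/3, so f(s)^2 = sin(5*s)^2/9. Integrate:
  int_0^t (sin(5*s)^2/9) ds = t/18 - sin(10*t)/180.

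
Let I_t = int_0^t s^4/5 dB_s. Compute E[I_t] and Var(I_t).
E[I_t] = 0; Var(I_t) = t^9/225

The Itô integral of a deterministic integrand f(s) has mean 0 because each increment f(s) * (B_{s+ds} - B_s) has mean 0. By the Itô isometry:
  Var( int_0^t f(s) dB_s ) = E[ (int_0^t f(s) dB_s)^2 ] = int_0^t f(s)^2 ds.
Here f(s) = s^4/5, so f(s)^2 = s^8/25. Integrate:
  int_0^t (s^8/25) ds = t^9/225.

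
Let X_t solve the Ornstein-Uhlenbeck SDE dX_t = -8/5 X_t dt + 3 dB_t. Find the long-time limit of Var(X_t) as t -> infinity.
lim Var(X_t) = 45/16

The OU SDE dX = -theta X dt + sigma dB admits the integrating factor exp(theta t): d(exp(theta t) X_t) = sigma exp(theta t) dB_t. Integrating from 0 to t gives X_t = x_0 * exp(-theta t) + sigma * int_0^t exp(-theta (t-s)) dB_s for any initial x_0. The Itô integral has variance (by the Itô isometry) sigma^2 * int_0^t exp(-2 theta (t - s)) ds = sigma^2 * (1 - exp(-2 theta t)) / (2 theta), independent of x_0.
With theta = 8/5, sigma = 3:
  Var(X_t) = (3)^2 * (1 - exp(-2*8/5 t)) / (2 * 8/5) = 45/16 - 45*exp(-16*t/5)/16.
As t -> infinity, exp(-2*8/5 t) -> 0, so the stationary variance is sigma^2 / (2 theta) = 45/16.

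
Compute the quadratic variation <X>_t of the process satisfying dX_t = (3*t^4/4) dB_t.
<X>_t = t^9/16

For an Itô process dX_t = a(t) dt + b(t) dB_t, the quadratic variation is <X>_t = int_0^t b(s)^2 ds (the drift term does not contribute). Here b(s) = 3*s^4/4, so
  b(s)^2 = 9*s^8/16.
Integrating from 0 to t:
  <X>_t = int_0^t (9*s^8/16) ds = t^9/16.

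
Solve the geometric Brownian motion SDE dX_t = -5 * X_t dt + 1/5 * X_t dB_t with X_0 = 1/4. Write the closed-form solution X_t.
X_t = 1/4 * exp((-251/50) * t + (1/5) * B_t)

For GBM dX = mu X dt + sigma X dB with X_0 = x_0, apply Itô to Y = log X: dY = (mu - sigma^2/2) dt + sigma dB, so Y_t = log(x_0) + (mu - sigma^2/2) t + sigma B_t and hence X_t = x_0 * exp((mu - sigma^2/2) t + sigma B_t).
With mu = -5, sigma = 1/5, x_0 = 1/4, this gives:
  X_t = 1/4 * exp((-251/50) * t + (1/5) * B_t).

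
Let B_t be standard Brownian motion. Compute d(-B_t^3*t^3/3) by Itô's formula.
d(-B_t^3*t^3/3) = (B_t*t^2*(-B_t^2 - t)) dt + (-B_t^2*t^3) dB_t

Itô's formula for f(t, x): d f(t, B_t) = (f_t + (1/2) f_xx) dt + f_x dB_t. Compute partials of f(t, x) = -t^3*x^3/3:
  f_t(t,x)  = -t^2*x^3
  f_x(t,x)  = -t^3*x^2
  f_xx(t,x) = -2*t^3*x
Assemble drift = f_t + (1/2) f_xx = t^2*x*(-t - x^2) and diffusion = f_x = -t^3*x^2. Substituting x = B_t:
  d(-B_t^3*t^3/3) = (B_t*t^2*(-B_t^2 - t)) dt + (-B_t^2*t^3) dB_t.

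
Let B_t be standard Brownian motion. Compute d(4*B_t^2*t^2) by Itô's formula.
d(4*B_t^2*t^2) = (4*t*(2*B_t^2 + t)) dt + (8*B_t*t^2) dB_t

Itô's formula for f(t, x): d f(t, B_t) = (f_t + (1/2) f_xx) dt + f_x dB_t. Compute partials of f(t, x) = 4*t^2*x^2:
  f_t(t,x)  = 8*t*x^2
  f_x(t,x)  = 8*t^2*x
  f_xx(t,x) = 8*t^2
Assemble drift = f_t + (1/2) f_xx = 4*t*(t + 2*x^2) and diffusion = f_x = 8*t^2*x. Substituting x = B_t:
  d(4*B_t^2*t^2) = (4*t*(2*B_t^2 + t)) dt + (8*B_t*t^2) dB_t.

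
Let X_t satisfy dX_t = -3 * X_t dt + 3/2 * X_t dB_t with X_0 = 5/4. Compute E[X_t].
E[X_t] = 5*exp(-3*t)/4

For GBM dX = mu X dt + sigma X dB with X_0 = x_0, apply Itô to Y = log X: dY = (mu - sigma^2/2) dt + sigma dB, so Y_t = log(x_0) + (mu - sigma^2/2) t + sigma B_t and hence X_t = x_0 * exp((mu - sigma^2/2) t + sigma B_t).
With mu = -3, sigma = 3/2, x_0 = 5/4, this gives:
  X_t = 5/4 * exp((-33/8) * t + (3/2) * B_t).
Since sigma*B_t ~ Normal(0, sigma^2 t), E[exp(sigma*B_t)] = exp(sigma^2 t / 2); so E[X_t] = x_0 * exp((mu - sigma^2/2) t) * exp(sigma^2 t / 2) = x_0 * exp(mu t) = 5*exp(-3*t)/4.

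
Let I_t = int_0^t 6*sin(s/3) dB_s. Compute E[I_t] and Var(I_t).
E[I_t] = 0; Var(I_t) = 18*t - 27*sin(2*t/3)

The Itô integral of a deterministic integrand f(s) has mean 0 because each increment f(s) * (B_{s+ds} - B_s) has mean 0. By the Itô isometry:
  Var( int_0^t f(s) dB_s ) = E[ (int_0^t f(s) dB_s)^2 ] = int_0^t f(s)^2 ds.
Here f(s) = 6*sin(s/3), so f(s)^2 = 36*sin(s/3)^2. Integrate:
  int_0^t (36*sin(s/3)^2) ds = 18*t - 27*sin(2*t/3).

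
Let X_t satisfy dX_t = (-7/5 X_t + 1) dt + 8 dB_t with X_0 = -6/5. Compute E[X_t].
E[X_t] = 5/7 - 67*exp(-7*t/5)/35

Taking expectations and using E[dB_t] = 0, the mean m(t) = E[X_t] satisfies the ODE m'(t) = a m(t) + b with m(0) = x_0. With a = -7/5, b = 1, x_0 = -6/5, the solution is
  m(t) = x_0 * exp(a t) + (b/a) * (exp(a t) - 1)
       = (-6/5) * exp((-7/5) t) + (1/(-7/5)) * (exp((-7/5) t) - 1)
       = 5/7 - 67*exp(-7*t/5)/35.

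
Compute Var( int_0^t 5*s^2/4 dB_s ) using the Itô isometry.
Var = 5*t^5/16

The Itô integral of a deterministic integrand f(s) has mean 0 because each increment f(s) * (B_{s+ds} - B_s) has mean 0. By the Itô isometry:
  Var( int_0^t f(s) dB_s ) = E[ (int_0^t f(s) dB_s)^2 ] = int_0^t f(s)^2 ds.
Here f(s) = 5*s^2/4, so f(s)^2 = 25*s^4/16. Integrate:
  int_0^t (25*s^4/16) ds = 5*t^5/16.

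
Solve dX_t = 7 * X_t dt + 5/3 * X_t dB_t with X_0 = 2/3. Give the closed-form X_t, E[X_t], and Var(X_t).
X_t = 2/3 * exp((101/18) t + (5/3) B_t); E[X_t] = 2*exp(7*t)/3; Var(X_t) = 4*(exp(25*t/9) - 1)*exp(14*t)/9

For GBM dX = mu X dt + sigma X dB with X_0 = x_0, apply Itô to Y = log X: dY = (mu - sigma^2/2) dt + sigma dB, so Y_t = log(x_0) + (mu - sigma^2/2) t + sigma B_t and hence X_t = x_0 * exp((mu - sigma^2/2) t + sigma B_t).
With mu = 7, sigma = 5/3, x_0 = 2/3, this gives:
  X_t = 2/3 * exp((101/18) * t + (5/3) * B_t).
Since sigma*B_t ~ Normal(0, sigma^2 t), E[exp(sigma*B_t)] = exp(sigma^2 t / 2); so E[X_t] = x_0 * exp((mu - sigma^2/2) t) * exp(sigma^2 t / 2) = x_0 * exp(mu t) = 2*exp(7*t)/3.
Var(X_t) = E[X_t^2] - (E[X_t])^2 = x_0^2 * exp(2 mu t) * (exp(sigma^2 t) - 1) = 4*(exp(25*t/9) - 1)*exp(14*t)/9.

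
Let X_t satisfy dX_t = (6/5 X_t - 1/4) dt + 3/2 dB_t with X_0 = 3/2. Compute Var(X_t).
Var(X_t) = 15*exp(12*t/5)/16 - 15/16

The variance V(t) = Var(X_t) satisfies V'(t) = 2 a V(t) + c^2 with V(0) = 0 (drift coefficient is linear in X, diffusion is constant). With a = 6/5, c = 3/2, the solution is
  V(t) = (c^2 / (2 a)) * (exp(2 a t) - 1)
       = ((3/2)^2 / (2*(6/5))) * (exp((12/5) t) - 1)
       = 15*exp(12*t/5)/16 - 15/16.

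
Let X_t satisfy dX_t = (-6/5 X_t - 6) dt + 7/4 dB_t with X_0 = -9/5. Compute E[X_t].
E[X_t] = -5 + 16*exp(-6*t/5)/5

Taking expectations and using E[dB_t] = 0, the mean m(t) = E[X_t] satisfies the ODE m'(t) = a m(t) + b with m(0) = x_0. With a = -6/5, b = -6, x_0 = -9/5, the solution is
  m(t) = x_0 * exp(a t) + (b/a) * (exp(a t) - 1)
       = (-9/5) * exp((-6/5) t) + ((-6)/(-6/5)) * (exp((-6/5) t) - 1)
       = -5 + 16*exp(-6*t/5)/5.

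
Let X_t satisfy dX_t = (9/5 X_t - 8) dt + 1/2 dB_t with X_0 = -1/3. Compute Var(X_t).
Var(X_t) = 5*exp(18*t/5)/72 - 5/72

The variance V(t) = Var(X_t) satisfies V'(t) = 2 a V(t) + c^2 with V(0) = 0 (drift coefficient is linear in X, diffusion is constant). With a = 9/5, c = 1/2, the solution is
  V(t) = (c^2 / (2 a)) * (exp(2 a t) - 1)
       = ((1/2)^2 / (2*(9/5))) * (exp((18/5) t) - 1)
       = 5*exp(18*t/5)/72 - 5/72.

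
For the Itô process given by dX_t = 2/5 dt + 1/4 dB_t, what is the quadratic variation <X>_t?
<X>_t = t/16

For an Itô process dX_t = a(t) dt + b(t) dB_t, the quadratic variation is <X>_t = int_0^t b(s)^2 ds (the drift term does not contribute). Here b(s) = 1/4, so
  b(s)^2 = 1/16.
Integrating from 0 to t:
  <X>_t = int_0^t (1/16) ds = t/16.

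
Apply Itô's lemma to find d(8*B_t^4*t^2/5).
d(8*B_t^4*t^2/5) = (16*B_t^2*t*(B_t^2 + 3*t)/5) dt + (32*B_t^3*t^2/5) dB_t

Itô's formula for f(t, x): d f(t, B_t) = (f_t + (1/2) f_xx) dt + f_x dB_t. Compute partials of f(t, x) = 8*t^2*x^4/5:
  f_t(t,x)  = 16*t*x^4/5
  f_x(t,x)  = 32*t^2*x^3/5
  f_xx(t,x) = 96*t^2*x^2/5
Assemble drift = f_t + (1/2) f_xx = 16*t*x^2*(3*t + x^2)/5 and diffusion = f_x = 32*t^2*x^3/5. Substituting x = B_t:
  d(8*B_t^4*t^2/5) = (16*B_t^2*t*(B_t^2 + 3*t)/5) dt + (32*B_t^3*t^2/5) dB_t.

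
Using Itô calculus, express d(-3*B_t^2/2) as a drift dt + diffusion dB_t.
d(-3*B_t^2/2) = (-3/2) dt + (-3*B_t) dB_t

Itô's formula for f(B_t) gives d f(B_t) = f'(B_t) dB_t + (1/2) f''(B_t) dt. Compute derivatives of f(x) = -3*x^2/2:
  f'(x)  = -3*x
  f''(x) = -3
Substitute x = B_t and multiply the f'' term by 1/2:
  drift     = (1/2) * (-3) evaluated at B_t = -3/2
  diffusion = (-3*x) evaluated at B_t = -3*B_t
Therefore d(-3*B_t^2/2) = (-3/2) dt + (-3*B_t) dB_t.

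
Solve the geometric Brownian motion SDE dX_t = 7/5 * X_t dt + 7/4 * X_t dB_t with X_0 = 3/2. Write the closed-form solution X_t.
X_t = 3/2 * exp((-21/160) * t + (7/4) * B_t)

For GBM dX = mu X dt + sigma X dB with X_0 = x_0, apply Itô to Y = log X: dY = (mu - sigma^2/2) dt + sigma dB, so Y_t = log(x_0) + (mu - sigma^2/2) t + sigma B_t and hence X_t = x_0 * exp((mu - sigma^2/2) t + sigma B_t).
With mu = 7/5, sigma = 7/4, x_0 = 3/2, this gives:
  X_t = 3/2 * exp((-21/160) * t + (7/4) * B_t).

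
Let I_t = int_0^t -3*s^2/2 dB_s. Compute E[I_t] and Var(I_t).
E[I_t] = 0; Var(I_t) = 9*t^5/20

The Itô integral of a deterministic integrand f(s) has mean 0 because each increment f(s) * (B_{s+ds} - B_s) has mean 0. By the Itô isometry:
  Var( int_0^t f(s) dB_s ) = E[ (int_0^t f(s) dB_s)^2 ] = int_0^t f(s)^2 ds.
Here f(s) = -3*s^2/2, so f(s)^2 = 9*s^4/4. Integrate:
  int_0^t (9*s^4/4) ds = 9*t^5/20.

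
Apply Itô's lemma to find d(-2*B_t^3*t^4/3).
d(-2*B_t^3*t^4/3) = (2*B_t*t^3*(-4*B_t^2 - 3*t)/3) dt + (-2*B_t^2*t^4) dB_t

Itô's formula for f(t, x): d f(t, B_t) = (f_t + (1/2) f_xx) dt + f_x dB_t. Compute partials of f(t, x) = -2*t^4*x^3/3:
  f_t(t,x)  = -8*t^3*x^3/3
  f_x(t,x)  = -2*t^4*x^2
  f_xx(t,x) = -4*t^4*x
Assemble drift = f_t + (1/2) f_xx = 2*t^3*x*(-3*t - 4*x^2)/3 and diffusion = f_x = -2*t^4*x^2. Substituting x = B_t:
  d(-2*B_t^3*t^4/3) = (2*B_t*t^3*(-4*B_t^2 - 3*t)/3) dt + (-2*B_t^2*t^4) dB_t.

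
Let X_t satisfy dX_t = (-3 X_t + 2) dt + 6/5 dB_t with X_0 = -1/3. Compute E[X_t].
E[X_t] = 2/3 - exp(-3*t)

Taking expectations and using E[dB_t] = 0, the mean m(t) = E[X_t] satisfies the ODE m'(t) = a m(t) + b with m(0) = x_0. With a = -3, b = 2, x_0 = -1/3, the solution is
  m(t) = x_0 * exp(a t) + (b/a) * (exp(a t) - 1)
       = (-1/3) * exp((-3) t) + (2/(-3)) * (exp((-3) t) - 1)
       = 2/3 - exp(-3*t).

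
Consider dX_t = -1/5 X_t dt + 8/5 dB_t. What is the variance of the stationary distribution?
lim Var(X_t) = 32/5

The OU SDE dX = -theta X dt + sigma dB admits the integrating factor exp(theta t): d(exp(theta t) X_t) = sigma exp(theta t) dB_t. Integrating from 0 to t gives X_t = x_0 * exp(-theta t) + sigma * int_0^t exp(-theta (t-s)) dB_s for any initial x_0. The Itô integral has variance (by the Itô isometry) sigma^2 * int_0^t exp(-2 theta (t - s)) ds = sigma^2 * (1 - exp(-2 theta t)) / (2 theta), independent of x_0.
With theta = 1/5, sigma = 8/5:
  Var(X_t) = (8/5)^2 * (1 - exp(-2*1/5 t)) / (2 * 1/5) = 32/5 - 32*exp(-2*t/5)/5.
As t -> infinity, exp(-2*1/5 t) -> 0, so the stationary variance is sigma^2 / (2 theta) = 32/5.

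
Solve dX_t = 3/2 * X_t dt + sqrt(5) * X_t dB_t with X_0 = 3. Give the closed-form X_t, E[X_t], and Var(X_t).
X_t = 3 * exp((-1) t + (sqrt(5)) B_t); E[X_t] = 3*exp(3*t/2); Var(X_t) = 9*(exp(5*t) - 1)*exp(3*t)

For GBM dX = mu X dt + sigma X dB with X_0 = x_0, apply Itô to Y = log X: dY = (mu - sigma^2/2) dt + sigma dB, so Y_t = log(x_0) + (mu - sigma^2/2) t + sigma B_t and hence X_t = x_0 * exp((mu - sigma^2/2) t + sigma B_t).
With mu = 3/2, sigma = sqrt(5), x_0 = 3, this gives:
  X_t = 3 * exp((-1) * t + (sqrt(5)) * B_t).
Since sigma*B_t ~ Normal(0, sigma^2 t), E[exp(sigma*B_t)] = exp(sigma^2 t / 2); so E[X_t] = x_0 * exp((mu - sigma^2/2) t) * exp(sigma^2 t / 2) = x_0 * exp(mu t) = 3*exp(3*t/2).
Var(X_t) = E[X_t^2] - (E[X_t])^2 = x_0^2 * exp(2 mu t) * (exp(sigma^2 t) - 1) = 9*(exp(5*t) - 1)*exp(3*t).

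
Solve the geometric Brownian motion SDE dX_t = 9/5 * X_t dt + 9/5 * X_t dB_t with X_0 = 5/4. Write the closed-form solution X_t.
X_t = 5/4 * exp((9/50) * t + (9/5) * B_t)

For GBM dX = mu X dt + sigma X dB with X_0 = x_0, apply Itô to Y = log X: dY = (mu - sigma^2/2) dt + sigma dB, so Y_t = log(x_0) + (mu - sigma^2/2) t + sigma B_t and hence X_t = x_0 * exp((mu - sigma^2/2) t + sigma B_t).
With mu = 9/5, sigma = 9/5, x_0 = 5/4, this gives:
  X_t = 5/4 * exp((9/50) * t + (9/5) * B_t).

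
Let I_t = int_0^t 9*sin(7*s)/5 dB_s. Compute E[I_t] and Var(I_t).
E[I_t] = 0; Var(I_t) = 81*t/50 - 81*sin(14*t)/700

The Itô integral of a deterministic integrand f(s) has mean 0 because each increment f(s) * (B_{s+ds} - B_s) has mean 0. By the Itô isometry:
  Var( int_0^t f(s) dB_s ) = E[ (int_0^t f(s) dB_s)^2 ] = int_0^t f(s)^2 ds.
Here f(s) = 9*sin(7*s)/5, so f(s)^2 = 81*sin(7*s)^2/25. Integrate:
  int_0^t (81*sin(7*s)^2/25) ds = 81*t/50 - 81*sin(14*t)/700.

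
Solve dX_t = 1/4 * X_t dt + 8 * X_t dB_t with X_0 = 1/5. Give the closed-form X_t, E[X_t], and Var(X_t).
X_t = 1/5 * exp((-127/4) t + (8) B_t); E[X_t] = exp(t/4)/5; Var(X_t) = (exp(64*t) - 1)*exp(t/2)/25

For GBM dX = mu X dt + sigma X dB with X_0 = x_0, apply Itô to Y = log X: dY = (mu - sigma^2/2) dt + sigma dB, so Y_t = log(x_0) + (mu - sigma^2/2) t + sigma B_t and hence X_t = x_0 * exp((mu - sigma^2/2) t + sigma B_t).
With mu = 1/4, sigma = 8, x_0 = 1/5, this gives:
  X_t = 1/5 * exp((-127/4) * t + (8) * B_t).
Since sigma*B_t ~ Normal(0, sigma^2 t), E[exp(sigma*B_t)] = exp(sigma^2 t / 2); so E[X_t] = x_0 * exp((mu - sigma^2/2) t) * exp(sigma^2 t / 2) = x_0 * exp(mu t) = exp(t/4)/5.
Var(X_t) = E[X_t^2] - (E[X_t])^2 = x_0^2 * exp(2 mu t) * (exp(sigma^2 t) - 1) = (exp(64*t) - 1)*exp(t/2)/25.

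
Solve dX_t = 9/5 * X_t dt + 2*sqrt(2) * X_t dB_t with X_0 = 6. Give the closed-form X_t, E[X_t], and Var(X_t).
X_t = 6 * exp((-11/5) t + (2*sqrt(2)) B_t); E[X_t] = 6*exp(9*t/5); Var(X_t) = 36*(exp(8*t) - 1)*exp(18*t/5)

For GBM dX = mu X dt + sigma X dB with X_0 = x_0, apply Itô to Y = log X: dY = (mu - sigma^2/2) dt + sigma dB, so Y_t = log(x_0) + (mu - sigma^2/2) t + sigma B_t and hence X_t = x_0 * exp((mu - sigma^2/2) t + sigma B_t).
With mu = 9/5, sigma = 2*sqrt(2), x_0 = 6, this gives:
  X_t = 6 * exp((-11/5) * t + (2*sqrt(2)) * B_t).
Since sigma*B_t ~ Normal(0, sigma^2 t), E[exp(sigma*B_t)] = exp(sigma^2 t / 2); so E[X_t] = x_0 * exp((mu - sigma^2/2) t) * exp(sigma^2 t / 2) = x_0 * exp(mu t) = 6*exp(9*t/5).
Var(X_t) = E[X_t^2] - (E[X_t])^2 = x_0^2 * exp(2 mu t) * (exp(sigma^2 t) - 1) = 36*(exp(8*t) - 1)*exp(18*t/5).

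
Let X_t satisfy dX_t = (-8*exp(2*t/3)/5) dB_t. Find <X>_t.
<X>_t = 48*exp(4*t/3)/25 - 48/25

For an Itô process dX_t = a(t) dt + b(t) dB_t, the quadratic variation is <X>_t = int_0^t b(s)^2 ds (the drift term does not contribute). Here b(s) = -8*exp(2*s/3)/5, so
  b(s)^2 = 64*exp(4*s/3)/25.
Integrating from 0 to t:
  <X>_t = int_0^t (64*exp(4*s/3)/25) ds = 48*exp(4*t/3)/25 - 48/25.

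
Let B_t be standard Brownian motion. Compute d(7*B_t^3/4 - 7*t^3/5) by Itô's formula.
d(7*B_t^3/4 - 7*t^3/5) = (21*B_t/4 - 21*t^2/5) dt + (21*B_t^2/4) dB_t

Itô's formula for f(t, x): d f(t, B_t) = (f_t + (1/2) f_xx) dt + f_x dB_t. Compute partials of f(t, x) = -7*t^3/5 + 7*x^3/4:
  f_t(t,x)  = -21*t^2/5
  f_x(t,x)  = 21*x^2/4
  f_xx(t,x) = 21*x/2
Assemble drift = f_t + (1/2) f_xx = -21*t^2/5 + 21*x/4 and diffusion = f_x = 21*x^2/4. Substituting x = B_t:
  d(7*B_t^3/4 - 7*t^3/5) = (21*B_t/4 - 21*t^2/5) dt + (21*B_t^2/4) dB_t.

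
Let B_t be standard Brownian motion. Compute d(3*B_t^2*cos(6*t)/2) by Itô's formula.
d(3*B_t^2*cos(6*t)/2) = (-9*B_t^2*sin(6*t) + 3*cos(6*t)/2) dt + (3*B_t*cos(6*t)) dB_t

Itô's formula for f(t, x): d f(t, B_t) = (f_t + (1/2) f_xx) dt + f_x dB_t. Compute partials of f(t, x) = 3*x^2*cos(6*t)/2:
  f_t(t,x)  = -9*x^2*sin(6*t)
  f_x(t,x)  = 3*x*cos(6*t)
  f_xx(t,x) = 3*cos(6*t)
Assemble drift = f_t + (1/2) f_xx = -9*x^2*sin(6*t) + 3*cos(6*t)/2 and diffusion = f_x = 3*x*cos(6*t). Substituting x = B_t:
  d(3*B_t^2*cos(6*t)/2) = (-9*B_t^2*sin(6*t) + 3*cos(6*t)/2) dt + (3*B_t*cos(6*t)) dB_t.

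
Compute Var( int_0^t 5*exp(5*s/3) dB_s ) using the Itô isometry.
Var = 15*exp(10*t/3)/2 - 15/2

The Itô integral of a deterministic integrand f(s) has mean 0 because each increment f(s) * (B_{s+ds} - B_s) has mean 0. By the Itô isometry:
  Var( int_0^t f(s) dB_s ) = E[ (int_0^t f(s) dB_s)^2 ] = int_0^t f(s)^2 ds.
Here f(s) = 5*exp(5*s/3), so f(s)^2 = 25*exp(10*s/3). Integrate:
  int_0^t (25*exp(10*s/3)) ds = 15*exp(10*t/3)/2 - 15/2.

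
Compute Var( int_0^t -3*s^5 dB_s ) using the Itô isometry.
Var = 9*t^11/11

The Itô integral of a deterministic integrand f(s) has mean 0 because each increment f(s) * (B_{s+ds} - B_s) has mean 0. By the Itô isometry:
  Var( int_0^t f(s) dB_s ) = E[ (int_0^t f(s) dB_s)^2 ] = int_0^t f(s)^2 ds.
Here f(s) = -3*s^5, so f(s)^2 = 9*s^10. Integrate:
  int_0^t (9*s^10) ds = 9*t^11/11.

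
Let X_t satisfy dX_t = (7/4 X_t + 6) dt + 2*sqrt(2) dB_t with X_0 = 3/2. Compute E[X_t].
E[X_t] = 69*exp(7*t/4)/14 - 24/7

Taking expectations and using E[dB_t] = 0, the mean m(t) = E[X_t] satisfies the ODE m'(t) = a m(t) + b with m(0) = x_0. With a = 7/4, b = 6, x_0 = 3/2, the solution is
  m(t) = x_0 * exp(a t) + (b/a) * (exp(a t) - 1)
       = (3/2) * exp((7/4) t) + (6/(7/4)) * (exp((7/4) t) - 1)
       = 69*exp(7*t/4)/14 - 24/7.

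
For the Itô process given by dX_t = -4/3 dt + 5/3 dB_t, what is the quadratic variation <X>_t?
<X>_t = 25*t/9

For an Itô process dX_t = a(t) dt + b(t) dB_t, the quadratic variation is <X>_t = int_0^t b(s)^2 ds (the drift term does not contribute). Here b(s) = 5/3, so
  b(s)^2 = 25/9.
Integrating from 0 to t:
  <X>_t = int_0^t (25/9) ds = 25*t/9.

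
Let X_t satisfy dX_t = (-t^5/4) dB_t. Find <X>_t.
<X>_t = t^11/176

For an Itô process dX_t = a(t) dt + b(t) dB_t, the quadratic variation is <X>_t = int_0^t b(s)^2 ds (the drift term does not contribute). Here b(s) = -s^5/4, so
  b(s)^2 = s^10/16.
Integrating from 0 to t:
  <X>_t = int_0^t (s^10/16) ds = t^11/176.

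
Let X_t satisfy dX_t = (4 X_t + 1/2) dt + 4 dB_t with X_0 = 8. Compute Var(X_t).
Var(X_t) = 2*exp(8*t) - 2

The variance V(t) = Var(X_t) satisfies V'(t) = 2 a V(t) + c^2 with V(0) = 0 (drift coefficient is linear in X, diffusion is constant). With a = 4, c = 4, the solution is
  V(t) = (c^2 / (2 a)) * (exp(2 a t) - 1)
       = (4^2 / (2*4)) * (exp(8 t) - 1)
       = 2*exp(8*t) - 2.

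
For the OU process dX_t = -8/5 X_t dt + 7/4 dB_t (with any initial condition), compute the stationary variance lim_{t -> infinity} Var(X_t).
lim Var(X_t) = 245/256

The OU SDE dX = -theta X dt + sigma dB admits the integrating factor exp(theta t): d(exp(theta t) X_t) = sigma exp(theta t) dB_t. Integrating from 0 to t gives X_t = x_0 * exp(-theta t) + sigma * int_0^t exp(-theta (t-s)) dB_s for any initial x_0. The Itô integral has variance (by the Itô isometry) sigma^2 * int_0^t exp(-2 theta (t - s)) ds = sigma^2 * (1 - exp(-2 theta t)) / (2 theta), independent of x_0.
With theta = 8/5, sigma = 7/4:
  Var(X_t) = (7/4)^2 * (1 - exp(-2*8/5 t)) / (2 * 8/5) = 245/256 - 245*exp(-16*t/5)/256.
As t -> infinity, exp(-2*8/5 t) -> 0, so the stationary variance is sigma^2 / (2 theta) = 245/256.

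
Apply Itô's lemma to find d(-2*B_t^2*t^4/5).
d(-2*B_t^2*t^4/5) = (2*t^3*(-4*B_t^2 - t)/5) dt + (-4*B_t*t^4/5) dB_t

Itô's formula for f(t, x): d f(t, B_t) = (f_t + (1/2) f_xx) dt + f_x dB_t. Compute partials of f(t, x) = -2*t^4*x^2/5:
  f_t(t,x)  = -8*t^3*x^2/5
  f_x(t,x)  = -4*t^4*x/5
  f_xx(t,x) = -4*t^4/5
Assemble drift = f_t + (1/2) f_xx = 2*t^3*(-t - 4*x^2)/5 and diffusion = f_x = -4*t^4*x/5. Substituting x = B_t:
  d(-2*B_t^2*t^4/5) = (2*t^3*(-4*B_t^2 - t)/5) dt + (-4*B_t*t^4/5) dB_t.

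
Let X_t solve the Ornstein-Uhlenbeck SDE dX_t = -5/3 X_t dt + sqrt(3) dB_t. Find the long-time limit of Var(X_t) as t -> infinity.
lim Var(X_t) = 9/10

The OU SDE dX = -theta X dt + sigma dB admits the integrating factor exp(theta t): d(exp(theta t) X_t) = sigma exp(theta t) dB_t. Integrating from 0 to t gives X_t = x_0 * exp(-theta t) + sigma * int_0^t exp(-theta (t-s)) dB_s for any initial x_0. The Itô integral has variance (by the Itô isometry) sigma^2 * int_0^t exp(-2 theta (t - s)) ds = sigma^2 * (1 - exp(-2 theta t)) / (2 theta), independent of x_0.
With theta = 5/3, sigma = sqrt(3):
  Var(X_t) = (sqrt(3))^2 * (1 - exp(-2*5/3 t)) / (2 * 5/3) = 9/10 - 9*exp(-10*t/3)/10.
As t -> infinity, exp(-2*5/3 t) -> 0, so the stationary variance is sigma^2 / (2 theta) = 9/10.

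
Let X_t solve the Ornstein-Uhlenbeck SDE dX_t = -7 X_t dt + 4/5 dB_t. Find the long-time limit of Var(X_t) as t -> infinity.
lim Var(X_t) = 8/175

The OU SDE dX = -theta X dt + sigma dB admits the integrating factor exp(theta t): d(exp(theta t) X_t) = sigma exp(theta t) dB_t. Integrating from 0 to t gives X_t = x_0 * exp(-theta t) + sigma * int_0^t exp(-theta (t-s)) dB_s for any initial x_0. The Itô integral has variance (by the Itô isometry) sigma^2 * int_0^t exp(-2 theta (t - s)) ds = sigma^2 * (1 - exp(-2 theta t)) / (2 theta), independent of x_0.
With theta = 7, sigma = 4/5:
  Var(X_t) = (4/5)^2 * (1 - exp(-2*7 t)) / (2 * 7) = 8/175 - 8*exp(-14*t)/175.
As t -> infinity, exp(-2*7 t) -> 0, so the stationary variance is sigma^2 / (2 theta) = 8/175.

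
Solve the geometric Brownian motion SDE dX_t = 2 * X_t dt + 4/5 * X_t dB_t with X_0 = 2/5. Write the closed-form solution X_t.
X_t = 2/5 * exp((42/25) * t + (4/5) * B_t)

For GBM dX = mu X dt + sigma X dB with X_0 = x_0, apply Itô to Y = log X: dY = (mu - sigma^2/2) dt + sigma dB, so Y_t = log(x_0) + (mu - sigma^2/2) t + sigma B_t and hence X_t = x_0 * exp((mu - sigma^2/2) t + sigma B_t).
With mu = 2, sigma = 4/5, x_0 = 2/5, this gives:
  X_t = 2/5 * exp((42/25) * t + (4/5) * B_t).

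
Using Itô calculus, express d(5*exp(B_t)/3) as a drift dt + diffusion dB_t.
d(5*exp(B_t)/3) = (5*exp(B_t)/6) dt + (5*exp(B_t)/3) dB_t

Itô's formula for f(B_t) gives d f(B_t) = f'(B_t) dB_t + (1/2) f''(B_t) dt. Compute derivatives of f(x) = 5*exp(x)/3:
  f'(x)  = 5*exp(x)/3
  f''(x) = 5*exp(x)/3
Substitute x = B_t and multiply the f'' term by 1/2:
  drift     = (1/2) * (5*exp(x)/3) evaluated at B_t = 5*exp(B_t)/6
  diffusion = (5*exp(x)/3) evaluated at B_t = 5*exp(B_t)/3
Therefore d(5*exp(B_t)/3) = (5*exp(B_t)/6) dt + (5*exp(B_t)/3) dB_t.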